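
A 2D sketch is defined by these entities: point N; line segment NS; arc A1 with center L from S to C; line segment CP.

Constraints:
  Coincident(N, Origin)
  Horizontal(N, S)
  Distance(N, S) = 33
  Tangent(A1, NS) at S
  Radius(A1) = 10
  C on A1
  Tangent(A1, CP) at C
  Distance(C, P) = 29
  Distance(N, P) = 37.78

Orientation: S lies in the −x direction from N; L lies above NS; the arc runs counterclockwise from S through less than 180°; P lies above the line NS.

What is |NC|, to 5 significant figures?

24.482

N is at the origin; NS is horizontal with |NS| = 33.0 and S on the −x side, so S = (-33.000, 0.0000). A1 meets NS tangentially, so LS is at right angles to NS, so L = S + (0, 10) = (-33.000, 10.000). Since LC ⟂ CP (tangency), |LP| = √(10.0² + 29.0²) = 30.676 regardless of where C sits on A1. So P lies on both circle(N, 37.78) and circle(L, 30.676); the above-NS intersection is P = (-14.858, 34.736). C is the foot of the tangent from P: C = (-23.449, 7.0375).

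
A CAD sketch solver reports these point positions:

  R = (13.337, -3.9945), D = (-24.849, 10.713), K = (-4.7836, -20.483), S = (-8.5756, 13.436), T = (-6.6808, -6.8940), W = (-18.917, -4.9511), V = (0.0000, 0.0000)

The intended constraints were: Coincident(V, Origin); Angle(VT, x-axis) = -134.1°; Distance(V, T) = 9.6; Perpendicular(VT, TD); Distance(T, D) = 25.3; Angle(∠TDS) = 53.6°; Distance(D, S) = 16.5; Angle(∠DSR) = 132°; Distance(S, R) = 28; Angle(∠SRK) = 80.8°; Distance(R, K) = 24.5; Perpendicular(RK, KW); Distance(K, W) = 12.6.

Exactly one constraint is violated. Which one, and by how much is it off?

Distance(K, W) = 12.6 — off by 8.40.

V = (0.00, 0.00) ✓; VT at -134.1° ✓; |VT| = 9.600 ✓; ∠(VT, TD) = 90.00° ✓; |TD| = 25.30 ✓; ∠TDS = 53.60° ✓; |DS| = 16.50 ✓; ∠DSR = 132.0° ✓; |SR| = 28.00 ✓; ∠SRK = 80.80° ✓; |RK| = 24.50 ✓; ∠(RK, KW) = 90.00° ✓; |KW| = 21.00 ✗.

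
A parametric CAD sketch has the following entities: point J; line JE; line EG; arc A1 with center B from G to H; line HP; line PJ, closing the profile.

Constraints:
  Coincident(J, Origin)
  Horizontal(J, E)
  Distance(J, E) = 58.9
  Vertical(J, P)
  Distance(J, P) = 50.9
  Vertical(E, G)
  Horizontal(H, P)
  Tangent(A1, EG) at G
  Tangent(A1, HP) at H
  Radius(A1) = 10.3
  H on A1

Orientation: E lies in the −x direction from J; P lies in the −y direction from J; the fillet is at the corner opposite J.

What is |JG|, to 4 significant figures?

71.54

The virtual corner opposite J is at (-58.90, -50.90). Tangency of A1 to EG means the radius BG is perpendicular to EG and A1 meets HP tangentially, so BH is at right angles to HP, with radius 10.3, so the center B sits 10.3 in from both sides at B = (-48.60, -40.60). That places the tangent points at G = (-58.90, -40.60) on EG and H = (-48.60, -50.90) on HP. Then |JG| = |G − J| = 71.54.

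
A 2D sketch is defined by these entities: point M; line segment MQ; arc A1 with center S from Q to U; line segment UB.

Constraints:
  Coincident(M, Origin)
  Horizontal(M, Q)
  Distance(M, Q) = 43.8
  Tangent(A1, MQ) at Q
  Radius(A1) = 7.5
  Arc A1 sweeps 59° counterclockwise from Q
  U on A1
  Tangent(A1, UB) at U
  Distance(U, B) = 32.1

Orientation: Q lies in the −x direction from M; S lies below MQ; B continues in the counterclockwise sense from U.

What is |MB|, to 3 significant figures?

73.7

On A1, Q sits at bearing 90° from S; a 59° counterclockwise sweep puts U at bearing 149°, so U = S + 7.5·(cos 149°, sin 149°) = (-50.2, -3.64). A1 meets UB tangentially, so SU is at right angles to UB, so UB runs along (−sin 149°, cos 149°); with |UB| = 32.1, B = (-66.8, -31.2). Then |MB| = |B − M| = 73.7.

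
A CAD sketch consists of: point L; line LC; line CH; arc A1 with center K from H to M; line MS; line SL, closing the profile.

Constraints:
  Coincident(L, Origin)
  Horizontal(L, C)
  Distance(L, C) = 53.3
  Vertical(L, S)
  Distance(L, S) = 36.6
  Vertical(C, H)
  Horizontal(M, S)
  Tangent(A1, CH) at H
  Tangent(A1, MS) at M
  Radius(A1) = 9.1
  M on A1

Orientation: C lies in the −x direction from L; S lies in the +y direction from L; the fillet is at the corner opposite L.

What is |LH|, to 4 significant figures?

59.98

L is at the origin; LC is horizontal with |LC| = 53.3 and C on the −x side, so C = (-53.30, 0.000). L and S share the same x with |LS| = 36.6 and S on the +y side, so S = (0.000, 36.60). The virtual corner opposite L is at (-53.30, 36.60). A1 meets CH tangentially, so KH is at right angles to CH and the tangent condition forces KM to be normal to MS, with radius 9.1, so the center K sits 9.1 in from both sides at K = (-44.20, 27.50). That places the tangent points at H = (-53.30, 27.50) on CH and M = (-44.20, 36.60) on MS. Then |LH| = |H − L| = 59.98.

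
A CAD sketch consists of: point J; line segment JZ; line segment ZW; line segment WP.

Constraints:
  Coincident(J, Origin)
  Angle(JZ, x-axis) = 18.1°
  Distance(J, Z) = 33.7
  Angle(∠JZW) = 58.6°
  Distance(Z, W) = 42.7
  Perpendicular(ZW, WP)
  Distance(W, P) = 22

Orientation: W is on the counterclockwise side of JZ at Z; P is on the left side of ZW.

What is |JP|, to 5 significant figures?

26.036

J is at the origin; JZ runs at 18.1° with length 33.7, so Z = 33.7·(cos 18.1°, sin 18.1°) = (32.032, 10.470). ∠JZW = 58.6°, so ZW runs at 18.1° + (180° − 58.6°) = 139.50° from the x-axis; with |ZW| = 42.7, W = Z + 42.7·(cos 139.50°, sin 139.50°) = (-0.43695, 38.201). ZW ⟂ WP; with |WP| = 22.0 on the left of ZW, P = W + 22.0·(-0.64945, -0.76041) = (-14.725, 21.472). Then |JP| = |P − J| = 26.036.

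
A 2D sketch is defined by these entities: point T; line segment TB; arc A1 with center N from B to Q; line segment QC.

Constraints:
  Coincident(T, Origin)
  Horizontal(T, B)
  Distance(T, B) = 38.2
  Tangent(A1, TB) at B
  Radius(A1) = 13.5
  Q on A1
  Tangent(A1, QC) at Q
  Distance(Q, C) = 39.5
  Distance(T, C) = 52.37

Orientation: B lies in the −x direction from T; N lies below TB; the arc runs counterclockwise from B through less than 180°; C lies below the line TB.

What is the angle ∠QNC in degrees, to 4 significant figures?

71.13°

Checks: T = (0.00, 0.00) ✓; |NQ| = 13.50 ✓; ∠(NQ, QC) = 90.00° ✓; |QC| = 39.50 ✓; |TC| = 52.37 ✓.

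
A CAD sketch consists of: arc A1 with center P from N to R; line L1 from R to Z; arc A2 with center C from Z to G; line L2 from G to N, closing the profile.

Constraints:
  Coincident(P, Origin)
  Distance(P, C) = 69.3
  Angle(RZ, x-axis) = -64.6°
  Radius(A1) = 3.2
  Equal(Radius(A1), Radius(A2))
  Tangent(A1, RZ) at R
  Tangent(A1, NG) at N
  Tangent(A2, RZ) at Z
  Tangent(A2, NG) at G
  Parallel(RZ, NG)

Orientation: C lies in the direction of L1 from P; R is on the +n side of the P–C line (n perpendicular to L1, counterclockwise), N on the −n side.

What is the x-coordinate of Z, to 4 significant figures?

32.62

The slot axis is L1's direction at -64.6°, so u = (cos -64.6°, sin -64.6°) = (0.4289, -0.9033) and n = (−sin -64.6°, cos -64.6°) = (0.9033, 0.4289). P is at the origin and C lies 69.3 along u from P, so C = 69.3·u = (29.73, -62.60). Tangency of A1 to both parallel lines with radius 3.2 puts R and N at P ± 3.2·n: R = (2.891, 1.373), N = (-2.891, -1.373). Equal radii place Z and G the same way about C: Z = C + 3.2·n = (32.62, -61.23), G = C − 3.2·n = (26.83, -63.97). So Z.x = 32.62.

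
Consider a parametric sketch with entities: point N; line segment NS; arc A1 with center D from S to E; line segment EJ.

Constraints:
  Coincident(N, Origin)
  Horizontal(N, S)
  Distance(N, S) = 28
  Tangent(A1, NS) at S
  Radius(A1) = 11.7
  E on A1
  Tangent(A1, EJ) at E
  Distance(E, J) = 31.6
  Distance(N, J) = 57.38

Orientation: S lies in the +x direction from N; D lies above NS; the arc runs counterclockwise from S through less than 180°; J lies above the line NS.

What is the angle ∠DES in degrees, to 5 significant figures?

42.096°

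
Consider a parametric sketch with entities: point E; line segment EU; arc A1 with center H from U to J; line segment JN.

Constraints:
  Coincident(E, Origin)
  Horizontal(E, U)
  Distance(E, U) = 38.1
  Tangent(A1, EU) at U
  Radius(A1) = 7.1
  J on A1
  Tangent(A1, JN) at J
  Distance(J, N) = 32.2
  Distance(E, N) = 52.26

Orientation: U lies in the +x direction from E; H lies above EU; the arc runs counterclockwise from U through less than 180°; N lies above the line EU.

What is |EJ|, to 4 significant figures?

45.78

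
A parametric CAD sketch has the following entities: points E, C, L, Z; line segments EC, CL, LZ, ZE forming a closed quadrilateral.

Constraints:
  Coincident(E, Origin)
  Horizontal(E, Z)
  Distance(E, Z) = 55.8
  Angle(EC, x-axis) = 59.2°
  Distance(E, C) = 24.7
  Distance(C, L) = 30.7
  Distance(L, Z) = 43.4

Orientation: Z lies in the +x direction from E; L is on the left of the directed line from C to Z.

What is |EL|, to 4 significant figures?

54.30

Checks: |CL| = 30.70 ✓; |LZ| = 43.40 ✓.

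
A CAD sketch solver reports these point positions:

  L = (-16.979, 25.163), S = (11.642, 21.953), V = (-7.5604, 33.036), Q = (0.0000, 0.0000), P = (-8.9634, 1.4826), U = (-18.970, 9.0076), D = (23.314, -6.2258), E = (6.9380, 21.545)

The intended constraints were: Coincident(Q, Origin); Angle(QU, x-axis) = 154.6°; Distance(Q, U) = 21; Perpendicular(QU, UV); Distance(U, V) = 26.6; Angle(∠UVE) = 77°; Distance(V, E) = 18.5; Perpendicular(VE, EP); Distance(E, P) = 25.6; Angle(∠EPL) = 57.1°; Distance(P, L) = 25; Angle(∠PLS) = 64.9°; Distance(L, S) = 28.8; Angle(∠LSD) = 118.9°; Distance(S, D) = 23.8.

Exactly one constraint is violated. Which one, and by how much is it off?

Distance(S, D) = 23.8 — off by 6.70.

Q = (0.00, 0.00) ✓; QU at 154.6° ✓; |QU| = 21.00 ✓; ∠(QU, UV) = 90.00° ✓; |UV| = 26.60 ✓; ∠UVE = 77.00° ✓; |VE| = 18.50 ✓; ∠(VE, EP) = 90.00° ✓; |EP| = 25.60 ✓; ∠EPL = 57.10° ✓; |PL| = 25.00 ✓; ∠PLS = 64.90° ✓; |LS| = 28.80 ✓; ∠LSD = 118.9° ✓; |SD| = 30.50 ✗.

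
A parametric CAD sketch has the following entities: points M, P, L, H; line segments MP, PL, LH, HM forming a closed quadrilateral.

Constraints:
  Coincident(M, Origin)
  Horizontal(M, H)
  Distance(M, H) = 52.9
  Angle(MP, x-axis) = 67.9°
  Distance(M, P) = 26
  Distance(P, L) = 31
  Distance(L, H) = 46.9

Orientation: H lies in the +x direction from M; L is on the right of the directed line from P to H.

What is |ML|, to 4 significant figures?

9.350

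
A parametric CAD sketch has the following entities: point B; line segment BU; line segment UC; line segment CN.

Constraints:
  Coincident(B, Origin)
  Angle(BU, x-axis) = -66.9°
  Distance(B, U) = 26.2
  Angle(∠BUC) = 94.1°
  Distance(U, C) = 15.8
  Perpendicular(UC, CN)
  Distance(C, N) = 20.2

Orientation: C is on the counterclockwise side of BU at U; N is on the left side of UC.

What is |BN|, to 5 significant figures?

18.643

B is at the origin; BU runs at -66.9° with length 26.2, so U = 26.2·(cos -66.9°, sin -66.9°) = (10.279, -24.099). ∠BUC = 94.1°, so UC runs at -66.9° + (180° − 94.1°) = 19.000° from the x-axis; with |UC| = 15.8, C = U + 15.8·(cos 19.000°, sin 19.000°) = (25.218, -18.955). The perpendicularity gives CN at right angles to UC; with |CN| = 20.2 on the left of UC, N = C + 20.2·(-0.32557, 0.94552) = (18.642, 0.14413). Then |BN| = |N − B| = 18.643.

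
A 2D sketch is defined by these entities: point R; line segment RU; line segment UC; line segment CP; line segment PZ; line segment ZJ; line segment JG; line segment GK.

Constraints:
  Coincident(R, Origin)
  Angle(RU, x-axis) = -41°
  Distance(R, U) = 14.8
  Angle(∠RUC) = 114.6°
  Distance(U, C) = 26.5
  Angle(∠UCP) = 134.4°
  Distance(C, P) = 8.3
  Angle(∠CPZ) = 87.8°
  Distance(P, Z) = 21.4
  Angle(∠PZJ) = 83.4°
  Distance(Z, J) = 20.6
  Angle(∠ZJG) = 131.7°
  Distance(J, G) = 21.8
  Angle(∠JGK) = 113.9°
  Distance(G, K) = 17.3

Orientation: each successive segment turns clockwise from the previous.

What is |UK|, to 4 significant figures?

33.64

R is at the origin; RU runs at -41.0° with length 14.8, so U = (11.17, -9.710). ∠RUC = 114.6° gives UC at -106.4° from the x-axis; with |UC| = 26.5, C = (3.688, -35.13). ∠UCP = 134.4° gives CP at -152.0° from the x-axis; with |CP| = 8.3, P = (-3.641, -39.03). ∠CPZ = 87.8° gives PZ at 115.8° from the x-axis; with |PZ| = 21.4, Z = (-12.95, -19.76). ∠PZJ = 83.4° gives ZJ at 19.20° from the x-axis; with |ZJ| = 20.6, J = (6.499, -12.99). ∠ZJG = 131.7° gives JG at -29.10° from the x-axis; with |JG| = 21.8, G = (25.55, -23.59). ∠JGK = 113.9° gives GK at -95.20° from the x-axis; with |GK| = 17.3, K = (23.98, -40.82). Then |UK| = |K − U| = 33.64.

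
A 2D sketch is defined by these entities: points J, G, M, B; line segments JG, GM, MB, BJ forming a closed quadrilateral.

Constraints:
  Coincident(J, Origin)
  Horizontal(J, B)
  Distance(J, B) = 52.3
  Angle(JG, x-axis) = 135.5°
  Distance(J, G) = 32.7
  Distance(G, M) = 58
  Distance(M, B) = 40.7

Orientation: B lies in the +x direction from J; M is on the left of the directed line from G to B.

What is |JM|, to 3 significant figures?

48.9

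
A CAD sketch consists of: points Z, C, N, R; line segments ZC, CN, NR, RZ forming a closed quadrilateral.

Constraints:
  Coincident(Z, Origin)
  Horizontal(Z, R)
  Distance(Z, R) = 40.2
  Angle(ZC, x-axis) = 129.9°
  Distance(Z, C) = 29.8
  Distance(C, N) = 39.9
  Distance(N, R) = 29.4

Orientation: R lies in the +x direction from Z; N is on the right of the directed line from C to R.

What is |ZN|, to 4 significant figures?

11.48

Checks: |CN| = 39.90 ✓; |NR| = 29.40 ✓.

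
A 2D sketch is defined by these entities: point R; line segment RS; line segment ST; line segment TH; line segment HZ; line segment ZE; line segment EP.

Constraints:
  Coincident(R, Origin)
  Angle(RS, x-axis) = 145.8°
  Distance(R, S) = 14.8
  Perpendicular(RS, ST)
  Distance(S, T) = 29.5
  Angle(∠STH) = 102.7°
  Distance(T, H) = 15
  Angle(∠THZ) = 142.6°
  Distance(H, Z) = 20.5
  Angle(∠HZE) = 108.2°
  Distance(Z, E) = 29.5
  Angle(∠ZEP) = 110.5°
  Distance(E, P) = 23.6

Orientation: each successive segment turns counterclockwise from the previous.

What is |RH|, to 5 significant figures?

32.798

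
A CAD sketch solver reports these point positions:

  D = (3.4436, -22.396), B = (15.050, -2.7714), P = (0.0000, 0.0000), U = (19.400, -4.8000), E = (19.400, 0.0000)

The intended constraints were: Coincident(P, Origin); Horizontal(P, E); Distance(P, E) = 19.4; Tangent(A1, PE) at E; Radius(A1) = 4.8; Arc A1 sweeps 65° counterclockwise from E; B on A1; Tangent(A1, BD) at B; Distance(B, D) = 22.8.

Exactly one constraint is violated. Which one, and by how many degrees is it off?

Tangent(A1, BD) at B — off by 5.60°.

P = (0.00, 0.00) ✓; P.y = 0.00, E.y = 0.00 ✓; |PE| = 19.40 ✓; ∠(UE, EP) = 90.00° ✓; |UE| = 4.800 ✓; bearing(U→B) − bearing(U→E) = 65.00° ✓; |UB| = 4.800 ✓; ∠(UB, BD) = 95.60° ✗; |BD| = 22.80 ✓.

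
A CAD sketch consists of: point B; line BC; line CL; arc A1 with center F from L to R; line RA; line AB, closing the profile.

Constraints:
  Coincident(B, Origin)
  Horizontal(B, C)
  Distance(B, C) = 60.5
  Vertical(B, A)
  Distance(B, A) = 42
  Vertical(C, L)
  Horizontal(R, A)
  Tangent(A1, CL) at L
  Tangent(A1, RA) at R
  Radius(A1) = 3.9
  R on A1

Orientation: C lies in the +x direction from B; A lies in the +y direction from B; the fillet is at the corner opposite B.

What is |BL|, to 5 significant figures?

71.497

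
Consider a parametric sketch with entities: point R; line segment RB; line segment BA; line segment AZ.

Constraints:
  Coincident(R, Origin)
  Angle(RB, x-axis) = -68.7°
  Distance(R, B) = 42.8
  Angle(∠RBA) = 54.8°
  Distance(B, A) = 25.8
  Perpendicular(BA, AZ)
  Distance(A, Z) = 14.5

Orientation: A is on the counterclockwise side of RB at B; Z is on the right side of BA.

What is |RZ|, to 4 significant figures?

49.49

R is at the origin; RB runs at -68.7° with length 42.8, so B = 42.8·(cos -68.7°, sin -68.7°) = (15.55, -39.88). ∠RBA = 54.8°, so BA runs at -68.7° + (180° − 54.8°) = 56.50° from the x-axis; with |BA| = 25.8, A = B + 25.8·(cos 56.50°, sin 56.50°) = (29.79, -18.36). BA ⟂ AZ; with |AZ| = 14.5 on the right of BA, Z = A + 14.5·(0.8339, -0.5519) = (41.88, -26.37). Then |RZ| = |Z − R| = 49.49.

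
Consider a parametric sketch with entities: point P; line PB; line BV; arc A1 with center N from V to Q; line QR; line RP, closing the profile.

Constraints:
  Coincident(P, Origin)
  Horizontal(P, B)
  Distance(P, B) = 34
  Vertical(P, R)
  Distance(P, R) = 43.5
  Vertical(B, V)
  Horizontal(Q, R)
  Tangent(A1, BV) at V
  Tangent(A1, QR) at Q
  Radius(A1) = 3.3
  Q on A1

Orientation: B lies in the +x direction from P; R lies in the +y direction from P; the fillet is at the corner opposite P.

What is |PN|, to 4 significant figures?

50.58

P and R share the same x with |PR| = 43.5 and R on the +y side, so R = (0.000, 43.50). The virtual corner opposite P is at (34.00, 43.50). A1 meets BV tangentially, so NV is at right angles to BV and since A1 is tangent to QR there, NQ ⟂ QR, with radius 3.3, so the center N sits 3.3 in from both sides at N = (30.70, 40.20). Then |PN| = |N − P| = 50.58.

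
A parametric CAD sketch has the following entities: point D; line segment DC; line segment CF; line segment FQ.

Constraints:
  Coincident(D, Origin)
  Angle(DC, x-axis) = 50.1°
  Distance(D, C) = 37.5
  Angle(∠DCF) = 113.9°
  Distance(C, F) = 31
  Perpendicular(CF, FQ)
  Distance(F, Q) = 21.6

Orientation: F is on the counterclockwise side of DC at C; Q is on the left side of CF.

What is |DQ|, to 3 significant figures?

47.9

∠DCF = 113.9°, so CF runs at 50.1° + (180° − 113.9°) = 116° from the x-axis; with |CF| = 31.0, F = C + 31.0·(cos 116°, sin 116°) = (10.4, 56.6). CF is perpendicular to FQ; with |FQ| = 21.6 on the left of CF, Q = F + 21.6·(-0.897, -0.442) = (-9.01, 47.0). Then |DQ| = |Q − D| = 47.9.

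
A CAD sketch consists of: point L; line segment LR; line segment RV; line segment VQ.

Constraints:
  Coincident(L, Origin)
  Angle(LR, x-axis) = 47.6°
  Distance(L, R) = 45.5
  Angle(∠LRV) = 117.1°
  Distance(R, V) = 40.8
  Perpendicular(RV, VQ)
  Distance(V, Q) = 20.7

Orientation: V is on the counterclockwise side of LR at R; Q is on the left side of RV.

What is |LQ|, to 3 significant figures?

64.6

∠LRV = 117.1°, so RV runs at 47.6° + (180° − 117.1°) = 110° from the x-axis; with |RV| = 40.8, V = R + 40.8·(cos 110°, sin 110°) = (16.4, 71.8). RV ⟂ VQ; with |VQ| = 20.7 on the left of RV, Q = V + 20.7·(-0.937, -0.350) = (-3.00, 64.6). Then |LQ| = |Q − L| = 64.6.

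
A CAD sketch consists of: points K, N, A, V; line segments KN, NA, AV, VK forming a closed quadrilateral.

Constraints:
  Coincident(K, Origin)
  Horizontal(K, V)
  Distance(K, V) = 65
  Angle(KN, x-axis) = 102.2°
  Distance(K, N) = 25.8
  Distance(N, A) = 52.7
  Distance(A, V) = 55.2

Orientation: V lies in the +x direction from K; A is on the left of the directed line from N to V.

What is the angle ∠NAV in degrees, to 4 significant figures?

87.78°

K is at the origin; K and V share the same y with |KV| = 65.0 and V in +x, so V = (65.0, 0). KN runs at 102.2° with |KN| = 25.8, so N = (-5.452, 25.22). A is determined by |NA| = 52.7 and |AV| = 55.2 together: it lies at the intersection of circle(N, 52.7) and circle(V, 55.2). With |NV| = 74.83, the foot of the radical line on NV is 35.61 from N and the perpendicular offset is √(52.7² − 35.61²) = 38.85. Taking the left-of-NV solution: A = (41.17, 49.79).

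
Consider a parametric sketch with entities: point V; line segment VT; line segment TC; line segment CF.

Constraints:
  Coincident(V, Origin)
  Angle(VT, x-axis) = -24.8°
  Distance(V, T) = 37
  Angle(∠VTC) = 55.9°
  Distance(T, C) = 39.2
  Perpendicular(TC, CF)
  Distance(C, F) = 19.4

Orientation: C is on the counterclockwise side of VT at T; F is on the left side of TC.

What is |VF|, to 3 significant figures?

21.6

∠VTC = 55.9°, so TC runs at -24.8° + (180° − 55.9°) = 99.3° from the x-axis; with |TC| = 39.2, C = T + 39.2·(cos 99.3°, sin 99.3°) = (27.3, 23.2). TC is perpendicular to CF; with |CF| = 19.4 on the left of TC, F = C + 19.4·(-0.987, -0.162) = (8.11, 20.0). Then |VF| = |F − V| = 21.6.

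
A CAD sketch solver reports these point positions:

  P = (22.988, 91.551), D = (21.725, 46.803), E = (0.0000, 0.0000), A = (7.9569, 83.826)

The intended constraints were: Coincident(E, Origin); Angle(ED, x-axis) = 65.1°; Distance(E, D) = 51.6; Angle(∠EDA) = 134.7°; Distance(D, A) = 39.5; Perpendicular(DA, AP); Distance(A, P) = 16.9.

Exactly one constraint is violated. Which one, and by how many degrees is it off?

Perpendicular(DA, AP) — off by 6.80°.

E = (0.00, 0.00) ✓; ED at 65.10° ✓; |ED| = 51.60 ✓; ∠EDA = 134.7° ✓; |DA| = 39.50 ✓; ∠(DA, AP) = 83.20° ✗; |AP| = 16.90 ✓.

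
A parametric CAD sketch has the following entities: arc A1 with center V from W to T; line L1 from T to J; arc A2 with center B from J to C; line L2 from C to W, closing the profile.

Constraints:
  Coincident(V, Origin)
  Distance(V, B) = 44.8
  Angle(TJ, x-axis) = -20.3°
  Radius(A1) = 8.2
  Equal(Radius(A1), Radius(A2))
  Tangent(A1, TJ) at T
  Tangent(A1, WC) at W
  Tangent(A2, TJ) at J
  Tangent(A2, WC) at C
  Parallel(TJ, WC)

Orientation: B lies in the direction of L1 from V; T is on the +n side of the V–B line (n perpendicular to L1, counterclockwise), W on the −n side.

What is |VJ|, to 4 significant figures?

45.54

The slot axis is L1's direction at -20.3°, so u = (cos -20.3°, sin -20.3°) = (0.9379, -0.3469) and n = (−sin -20.3°, cos -20.3°) = (0.3469, 0.9379). V is at the origin and B lies 44.8 along u from V, so B = 44.8·u = (42.02, -15.54). Tangency of A1 to both parallel lines with radius 8.2 puts T and W at V ± 8.2·n: T = (2.845, 7.691), W = (-2.845, -7.691). Equal radii place J and C the same way about B: J = B + 8.2·n = (44.86, -7.852), C = B − 8.2·n = (39.17, -23.23). Then |VJ| = |J − V| = 45.54.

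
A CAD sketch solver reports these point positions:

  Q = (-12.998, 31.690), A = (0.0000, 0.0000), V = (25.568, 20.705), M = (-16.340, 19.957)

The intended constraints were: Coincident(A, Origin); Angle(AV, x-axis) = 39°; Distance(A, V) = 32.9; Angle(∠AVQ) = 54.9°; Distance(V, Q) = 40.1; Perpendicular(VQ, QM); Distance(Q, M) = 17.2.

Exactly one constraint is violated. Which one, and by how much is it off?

Distance(Q, M) = 17.2 — off by 5.00.

A = (0.00, 0.00) ✓; AV at 39.00° ✓; |AV| = 32.90 ✓; ∠AVQ = 54.90° ✓; |VQ| = 40.10 ✓; ∠(VQ, QM) = 90.00° ✓; |QM| = 12.20 ✗.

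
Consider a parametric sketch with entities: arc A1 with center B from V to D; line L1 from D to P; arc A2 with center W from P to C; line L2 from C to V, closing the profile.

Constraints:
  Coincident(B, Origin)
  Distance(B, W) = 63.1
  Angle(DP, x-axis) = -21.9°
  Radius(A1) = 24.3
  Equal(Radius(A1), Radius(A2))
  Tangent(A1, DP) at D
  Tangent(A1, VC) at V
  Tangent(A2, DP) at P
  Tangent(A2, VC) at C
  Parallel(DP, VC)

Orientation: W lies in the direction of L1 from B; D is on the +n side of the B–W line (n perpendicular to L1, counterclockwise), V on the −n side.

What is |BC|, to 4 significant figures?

67.62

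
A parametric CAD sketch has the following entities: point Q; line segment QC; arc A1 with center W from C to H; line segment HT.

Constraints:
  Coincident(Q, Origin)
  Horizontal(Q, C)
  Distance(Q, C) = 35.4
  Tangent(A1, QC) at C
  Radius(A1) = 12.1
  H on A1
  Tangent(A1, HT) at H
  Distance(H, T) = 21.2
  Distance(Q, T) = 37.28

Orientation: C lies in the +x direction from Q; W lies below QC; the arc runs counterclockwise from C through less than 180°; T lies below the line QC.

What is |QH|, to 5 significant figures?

25.600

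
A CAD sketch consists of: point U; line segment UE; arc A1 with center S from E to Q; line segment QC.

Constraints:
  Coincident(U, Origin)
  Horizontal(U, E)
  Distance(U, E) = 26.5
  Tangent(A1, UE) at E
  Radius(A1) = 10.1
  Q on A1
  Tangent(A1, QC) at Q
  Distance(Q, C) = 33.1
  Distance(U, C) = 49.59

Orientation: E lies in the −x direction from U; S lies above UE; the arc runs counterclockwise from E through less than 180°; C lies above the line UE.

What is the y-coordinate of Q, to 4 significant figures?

11.78

Checks: U = (0.00, 0.00) ✓; |SQ| = 10.10 ✓; ∠(SQ, QC) = 90.00° ✓; |QC| = 33.10 ✓; |UC| = 49.59 ✓.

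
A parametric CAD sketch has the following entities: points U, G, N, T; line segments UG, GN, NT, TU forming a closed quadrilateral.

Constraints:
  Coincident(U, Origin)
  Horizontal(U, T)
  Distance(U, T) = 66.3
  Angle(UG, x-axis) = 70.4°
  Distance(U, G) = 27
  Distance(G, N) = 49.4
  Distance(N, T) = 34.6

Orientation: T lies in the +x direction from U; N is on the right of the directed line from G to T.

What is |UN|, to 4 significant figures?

39.19

Checks: |GN| = 49.40 ✓; |NT| = 34.60 ✓.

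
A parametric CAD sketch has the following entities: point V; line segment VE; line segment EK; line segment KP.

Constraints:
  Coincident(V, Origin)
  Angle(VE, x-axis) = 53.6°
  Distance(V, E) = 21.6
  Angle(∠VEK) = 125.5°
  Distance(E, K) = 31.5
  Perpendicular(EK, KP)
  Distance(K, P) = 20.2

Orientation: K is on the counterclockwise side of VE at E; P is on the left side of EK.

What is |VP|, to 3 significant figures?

44.1

V is at the origin; VE runs at 53.6° with length 21.6, so E = 21.6·(cos 53.6°, sin 53.6°) = (12.8, 17.4). ∠VEK = 125.5°, so EK runs at 53.6° + (180° − 125.5°) = 108° from the x-axis; with |EK| = 31.5, K = E + 31.5·(cos 108°, sin 108°) = (3.03, 47.3). EK is perpendicular to KP; with |KP| = 20.2 on the left of EK, P = K + 20.2·(-0.951, -0.311) = (-16.2, 41.1). Then |VP| = |P − V| = 44.1.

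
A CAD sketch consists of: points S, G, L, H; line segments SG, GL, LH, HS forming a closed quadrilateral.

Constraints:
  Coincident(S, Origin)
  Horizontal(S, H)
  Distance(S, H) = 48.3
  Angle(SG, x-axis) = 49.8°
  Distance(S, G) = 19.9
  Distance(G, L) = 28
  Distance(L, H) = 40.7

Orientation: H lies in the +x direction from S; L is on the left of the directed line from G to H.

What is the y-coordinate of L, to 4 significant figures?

36.72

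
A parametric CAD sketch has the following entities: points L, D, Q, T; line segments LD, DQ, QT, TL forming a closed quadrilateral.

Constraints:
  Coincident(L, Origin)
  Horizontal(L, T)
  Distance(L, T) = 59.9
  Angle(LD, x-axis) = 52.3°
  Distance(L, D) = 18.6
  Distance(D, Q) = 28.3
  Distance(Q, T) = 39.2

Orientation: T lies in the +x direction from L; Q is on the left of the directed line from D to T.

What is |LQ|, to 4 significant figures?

46.29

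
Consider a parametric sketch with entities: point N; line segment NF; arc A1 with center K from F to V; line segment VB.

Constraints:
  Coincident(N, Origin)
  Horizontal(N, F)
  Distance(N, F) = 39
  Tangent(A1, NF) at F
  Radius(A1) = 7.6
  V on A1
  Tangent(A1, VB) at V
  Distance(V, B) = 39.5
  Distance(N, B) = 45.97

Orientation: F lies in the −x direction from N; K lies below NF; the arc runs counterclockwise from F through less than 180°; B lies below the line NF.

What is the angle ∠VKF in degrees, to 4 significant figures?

131.7°

Checks: |KV| = 7.600 ✓; ∠(KV, VB) = 90.00° ✓; |VB| = 39.50 ✓; |NB| = 45.97 ✓.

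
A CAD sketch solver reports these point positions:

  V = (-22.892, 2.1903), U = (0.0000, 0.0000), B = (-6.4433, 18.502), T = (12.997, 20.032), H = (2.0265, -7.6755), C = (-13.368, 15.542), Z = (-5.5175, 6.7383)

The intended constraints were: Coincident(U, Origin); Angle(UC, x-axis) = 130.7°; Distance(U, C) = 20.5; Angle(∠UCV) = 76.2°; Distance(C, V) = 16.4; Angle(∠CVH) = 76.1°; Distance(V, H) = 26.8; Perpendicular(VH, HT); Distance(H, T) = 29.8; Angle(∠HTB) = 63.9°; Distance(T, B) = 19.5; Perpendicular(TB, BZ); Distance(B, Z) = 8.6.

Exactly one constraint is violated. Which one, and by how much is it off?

Distance(B, Z) = 8.6 — off by 3.20.

U = (0.00, 0.00) ✓; UC at 130.7° ✓; |UC| = 20.50 ✓; ∠UCV = 76.20° ✓; |CV| = 16.40 ✓; ∠CVH = 76.10° ✓; |VH| = 26.80 ✓; ∠(VH, HT) = 90.00° ✓; |HT| = 29.80 ✓; ∠HTB = 63.90° ✓; |TB| = 19.50 ✓; ∠(TB, BZ) = 90.00° ✓; |BZ| = 11.80 ✗.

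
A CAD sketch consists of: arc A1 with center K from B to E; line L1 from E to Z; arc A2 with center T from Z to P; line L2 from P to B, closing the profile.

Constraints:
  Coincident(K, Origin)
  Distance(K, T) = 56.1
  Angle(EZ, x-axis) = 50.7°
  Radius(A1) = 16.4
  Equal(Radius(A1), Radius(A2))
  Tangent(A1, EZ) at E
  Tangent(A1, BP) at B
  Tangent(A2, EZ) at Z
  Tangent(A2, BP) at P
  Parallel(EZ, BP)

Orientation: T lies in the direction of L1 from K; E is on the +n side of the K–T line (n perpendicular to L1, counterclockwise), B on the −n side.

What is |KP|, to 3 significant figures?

58.4

The slot axis is L1's direction at 50.7°, so u = (cos 50.7°, sin 50.7°) = (0.633, 0.774) and n = (−sin 50.7°, cos 50.7°) = (-0.774, 0.633). K is at the origin and T lies 56.1 along u from K, so T = 56.1·u = (35.5, 43.4). Tangency of A1 to both parallel lines with radius 16.4 puts E and B at K ± 16.4·n: E = (-12.7, 10.4), B = (12.7, -10.4). Equal radii place Z and P the same way about T: Z = T + 16.4·n = (22.8, 53.8), P = T − 16.4·n = (48.2, 33.0). Then |KP| = |P − K| = 58.4.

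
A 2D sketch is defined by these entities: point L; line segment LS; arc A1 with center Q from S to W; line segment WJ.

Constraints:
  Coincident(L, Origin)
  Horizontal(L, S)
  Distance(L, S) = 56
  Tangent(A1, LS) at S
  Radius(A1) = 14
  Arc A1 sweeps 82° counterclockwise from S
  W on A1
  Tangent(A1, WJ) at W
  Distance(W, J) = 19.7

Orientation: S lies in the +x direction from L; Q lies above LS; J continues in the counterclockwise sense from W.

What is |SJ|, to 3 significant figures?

35.7

L is at the origin; L and S share the same y with |LS| = 56.0 and S on the +x side, so S = (56.0, 0.00). The tangent condition forces QS to be normal to LS, so Q = S + (0, 14) = (56.0, 14.0). On A1, S sits at bearing -90° from Q; an 82° counterclockwise sweep puts W at bearing -8°, so W = Q + 14.0·(cos -8°, sin -8°) = (69.9, 12.1). The tangent condition forces QW to be normal to WJ, so WJ runs along (−sin -8°, cos -8°); with |WJ| = 19.7, J = (72.6, 31.6). Then |SJ| = |J − S| = 35.7.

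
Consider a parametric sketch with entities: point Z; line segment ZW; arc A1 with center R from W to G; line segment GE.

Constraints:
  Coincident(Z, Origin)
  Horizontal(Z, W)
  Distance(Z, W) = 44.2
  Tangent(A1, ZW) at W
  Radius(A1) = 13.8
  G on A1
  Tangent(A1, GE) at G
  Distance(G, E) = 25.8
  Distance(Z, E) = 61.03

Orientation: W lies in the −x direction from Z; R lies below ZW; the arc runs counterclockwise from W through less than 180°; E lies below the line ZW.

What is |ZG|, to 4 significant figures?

59.85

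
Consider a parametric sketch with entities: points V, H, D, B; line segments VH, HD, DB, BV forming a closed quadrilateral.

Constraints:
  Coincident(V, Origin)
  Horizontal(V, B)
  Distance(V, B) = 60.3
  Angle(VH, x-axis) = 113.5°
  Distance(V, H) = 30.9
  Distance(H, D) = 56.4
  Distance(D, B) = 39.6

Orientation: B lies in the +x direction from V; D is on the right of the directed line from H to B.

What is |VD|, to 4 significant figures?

28.07

V is at the origin; V and B share the same y with |VB| = 60.3 and B in +x, so B = (60.3, 0). VH runs at 113.5° with |VH| = 30.9, so H = (-12.32, 28.34). D is determined by |HD| = 56.4 and |DB| = 39.6 together: it lies at the intersection of circle(H, 56.4) and circle(B, 39.6). With |HB| = 77.95, the foot of the radical line on HB is 49.32 from H and the perpendicular offset is √(56.4² − 49.32²) = 27.36. Taking the right-of-HB solution: D = (23.68, -15.08).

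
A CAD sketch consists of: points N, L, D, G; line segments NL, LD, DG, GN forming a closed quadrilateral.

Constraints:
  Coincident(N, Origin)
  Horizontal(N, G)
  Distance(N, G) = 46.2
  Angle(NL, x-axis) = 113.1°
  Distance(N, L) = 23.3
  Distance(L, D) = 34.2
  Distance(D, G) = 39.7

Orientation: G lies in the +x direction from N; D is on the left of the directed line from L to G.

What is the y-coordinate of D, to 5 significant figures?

32.397

N is at the origin; NG is horizontal with |NG| = 46.2 and G in +x, so G = (46.2, 0). NL runs at 113.1° with |NL| = 23.3, so L = (-9.1415, 21.432). D is determined by |LD| = 34.2 and |DG| = 39.7 together: it lies at the intersection of circle(L, 34.2) and circle(G, 39.7). With |LG| = 59.346, the foot of the radical line on LG is 26.249 from L and the perpendicular offset is √(34.2² − 26.249²) = 21.923. Taking the left-of-LG solution: D = (23.253, 32.397).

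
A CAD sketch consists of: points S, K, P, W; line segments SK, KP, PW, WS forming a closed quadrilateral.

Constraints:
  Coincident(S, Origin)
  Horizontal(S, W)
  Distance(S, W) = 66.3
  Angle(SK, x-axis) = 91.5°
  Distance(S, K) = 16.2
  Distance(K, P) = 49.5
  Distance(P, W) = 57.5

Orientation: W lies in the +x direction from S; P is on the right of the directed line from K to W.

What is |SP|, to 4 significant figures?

34.65

S is at the origin; SW is horizontal with |SW| = 66.3 and W in +x, so W = (66.3, 0). SK runs at 91.5° with |SK| = 16.2, so K = (-0.4241, 16.19). P is determined by |KP| = 49.5 and |PW| = 57.5 together: it lies at the intersection of circle(K, 49.5) and circle(W, 57.5). With |KW| = 68.66, the foot of the radical line on KW is 28.10 from K and the perpendicular offset is √(49.5² − 28.10²) = 40.75. Taking the right-of-KW solution: P = (17.27, -30.04).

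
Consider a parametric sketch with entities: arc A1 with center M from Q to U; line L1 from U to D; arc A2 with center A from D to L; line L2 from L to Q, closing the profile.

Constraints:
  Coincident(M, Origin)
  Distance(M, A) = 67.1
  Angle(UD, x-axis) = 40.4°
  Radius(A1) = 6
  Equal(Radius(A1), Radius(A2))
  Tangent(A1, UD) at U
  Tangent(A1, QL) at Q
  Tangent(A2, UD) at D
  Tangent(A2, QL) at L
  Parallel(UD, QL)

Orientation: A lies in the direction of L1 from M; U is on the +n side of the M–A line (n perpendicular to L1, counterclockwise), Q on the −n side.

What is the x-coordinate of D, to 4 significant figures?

47.21

The slot axis is L1's direction at 40.4°, so u = (cos 40.4°, sin 40.4°) = (0.7615, 0.6481) and n = (−sin 40.4°, cos 40.4°) = (-0.6481, 0.7615). M is at the origin and A lies 67.1 along u from M, so A = 67.1·u = (51.10, 43.49). Tangency of A1 to both parallel lines with radius 6.0 puts U and Q at M ± 6.0·n: U = (-3.889, 4.569), Q = (3.889, -4.569). Equal radii place D and L the same way about A: D = A + 6.0·n = (47.21, 48.06), L = A − 6.0·n = (54.99, 38.92). So D.x = 47.21.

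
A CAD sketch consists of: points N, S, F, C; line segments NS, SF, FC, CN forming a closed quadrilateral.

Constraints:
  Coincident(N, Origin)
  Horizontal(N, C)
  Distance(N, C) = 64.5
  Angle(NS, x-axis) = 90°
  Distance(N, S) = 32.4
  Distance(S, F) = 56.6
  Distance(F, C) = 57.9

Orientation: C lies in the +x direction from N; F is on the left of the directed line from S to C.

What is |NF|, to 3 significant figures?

76.2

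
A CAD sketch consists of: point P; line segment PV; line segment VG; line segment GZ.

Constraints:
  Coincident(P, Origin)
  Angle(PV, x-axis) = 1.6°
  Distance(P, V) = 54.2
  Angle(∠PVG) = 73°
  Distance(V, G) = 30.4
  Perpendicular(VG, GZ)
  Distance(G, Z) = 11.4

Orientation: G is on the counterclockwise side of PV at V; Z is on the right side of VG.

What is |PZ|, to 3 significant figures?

64.9

P is at the origin; PV runs at 1.6° with length 54.2, so V = 54.2·(cos 1.6°, sin 1.6°) = (54.2, 1.51). ∠PVG = 73.0°, so VG runs at 1.6° + (180° − 73.0°) = 109° from the x-axis; with |VG| = 30.4, G = V + 30.4·(cos 109°, sin 109°) = (44.5, 30.3). The perpendicularity gives GZ at right angles to VG; with |GZ| = 11.4 on the right of VG, Z = G + 11.4·(0.948, 0.319) = (55.3, 34.0). Then |PZ| = |Z − P| = 64.9.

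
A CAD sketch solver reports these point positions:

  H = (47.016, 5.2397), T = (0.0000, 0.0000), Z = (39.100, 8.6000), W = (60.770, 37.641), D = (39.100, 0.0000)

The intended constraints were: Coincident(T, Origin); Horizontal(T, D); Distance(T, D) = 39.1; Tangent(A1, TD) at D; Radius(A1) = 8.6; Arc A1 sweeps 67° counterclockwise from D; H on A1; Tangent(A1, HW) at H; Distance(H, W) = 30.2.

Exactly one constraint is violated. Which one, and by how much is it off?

Distance(H, W) = 30.2 — off by 5.00.

T = (0.00, 0.00) ✓; T.y = 0.00, D.y = 0.00 ✓; |TD| = 39.10 ✓; ∠(ZD, DT) = 90.00° ✓; |ZD| = 8.600 ✓; bearing(Z→H) − bearing(Z→D) = 67.00° ✓; |ZH| = 8.600 ✓; ∠(ZH, HW) = 90.00° ✓; |HW| = 35.20 ✗.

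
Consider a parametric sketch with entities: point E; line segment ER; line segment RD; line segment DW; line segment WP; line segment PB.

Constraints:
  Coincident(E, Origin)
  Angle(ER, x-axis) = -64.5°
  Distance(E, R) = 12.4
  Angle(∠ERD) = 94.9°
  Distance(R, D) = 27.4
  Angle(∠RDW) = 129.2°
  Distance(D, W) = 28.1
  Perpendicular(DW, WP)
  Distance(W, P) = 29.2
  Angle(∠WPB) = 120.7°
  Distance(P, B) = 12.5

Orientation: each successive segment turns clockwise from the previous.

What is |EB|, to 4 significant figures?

26.39

E is at the origin; ER runs at -64.5° with length 12.4, so R = (5.338, -11.19). ∠ERD = 94.9° gives RD at -149.6° from the x-axis; with |RD| = 27.4, D = (-18.29, -25.06). ∠RDW = 129.2° gives DW at 159.6° from the x-axis; with |DW| = 28.1, W = (-44.63, -15.26). DW is perpendicular to WP, so WP runs at 69.60°; with |WP| = 29.2, P = (-34.45, 12.11). ∠WPB = 120.7° gives PB at 10.30° from the x-axis; with |PB| = 12.5, B = (-22.16, 14.34). Then |EB| = |B − E| = 26.39.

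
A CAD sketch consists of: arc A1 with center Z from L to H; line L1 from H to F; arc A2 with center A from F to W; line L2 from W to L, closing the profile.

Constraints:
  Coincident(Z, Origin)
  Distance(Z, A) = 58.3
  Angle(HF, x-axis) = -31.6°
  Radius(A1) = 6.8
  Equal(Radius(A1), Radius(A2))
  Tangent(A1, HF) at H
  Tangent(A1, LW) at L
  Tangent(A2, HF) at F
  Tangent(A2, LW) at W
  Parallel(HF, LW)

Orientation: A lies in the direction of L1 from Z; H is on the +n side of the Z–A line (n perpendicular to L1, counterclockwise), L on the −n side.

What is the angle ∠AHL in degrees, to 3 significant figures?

83.3°

The slot axis is L1's direction at -31.6°, so u = (cos -31.6°, sin -31.6°) = (0.852, -0.524) and n = (−sin -31.6°, cos -31.6°) = (0.524, 0.852). Z is at the origin and A lies 58.3 along u from Z, so A = 58.3·u = (49.7, -30.5). Tangency of A1 to both parallel lines with radius 6.8 puts H and L at Z ± 6.8·n: H = (3.56, 5.79), L = (-3.56, -5.79). Then cos ∠AHL = HA·HL / (|HA||HL|), giving 83.3°.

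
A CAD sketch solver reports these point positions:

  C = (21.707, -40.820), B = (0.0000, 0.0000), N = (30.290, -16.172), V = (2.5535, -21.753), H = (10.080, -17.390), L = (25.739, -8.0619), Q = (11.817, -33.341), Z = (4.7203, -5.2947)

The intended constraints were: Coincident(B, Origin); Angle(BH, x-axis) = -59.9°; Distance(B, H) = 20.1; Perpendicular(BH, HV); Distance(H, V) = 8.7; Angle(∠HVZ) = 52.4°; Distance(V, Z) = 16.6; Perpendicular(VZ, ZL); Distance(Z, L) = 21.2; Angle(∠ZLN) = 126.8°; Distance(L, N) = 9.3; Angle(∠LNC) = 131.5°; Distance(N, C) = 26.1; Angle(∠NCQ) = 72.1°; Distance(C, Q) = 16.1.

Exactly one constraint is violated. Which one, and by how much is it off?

Distance(C, Q) = 16.1 — off by 3.70.

B = (0.00, 0.00) ✓; BH at -59.90° ✓; |BH| = 20.10 ✓; ∠(BH, HV) = 90.00° ✓; |HV| = 8.700 ✓; ∠HVZ = 52.40° ✓; |VZ| = 16.60 ✓; ∠(VZ, ZL) = 90.00° ✓; |ZL| = 21.20 ✓; ∠ZLN = 126.8° ✓; |LN| = 9.300 ✓; ∠LNC = 131.5° ✓; |NC| = 26.10 ✓; ∠NCQ = 72.10° ✓; |CQ| = 12.40 ✗.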